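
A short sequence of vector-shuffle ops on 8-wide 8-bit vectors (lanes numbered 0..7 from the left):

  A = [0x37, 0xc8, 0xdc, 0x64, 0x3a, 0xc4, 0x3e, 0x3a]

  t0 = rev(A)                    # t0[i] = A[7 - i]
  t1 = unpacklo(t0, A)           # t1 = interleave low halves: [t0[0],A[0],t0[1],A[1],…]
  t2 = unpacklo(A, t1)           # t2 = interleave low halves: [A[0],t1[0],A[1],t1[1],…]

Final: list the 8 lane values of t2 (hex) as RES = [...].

RES = [0x37, 0x3a, 0xc8, 0x37, 0xdc, 0x3e, 0x64, 0xc8]

t0 = [0x3a, 0x3e, 0xc4, 0x3a, 0x64, 0xdc, 0xc8, 0x37]
t1 = [0x3a, 0x37, 0x3e, 0xc8, 0xc4, 0xdc, 0x3a, 0x64]
t2 = [0x37, 0x3a, 0xc8, 0x37, 0xdc, 0x3e, 0x64, 0xc8]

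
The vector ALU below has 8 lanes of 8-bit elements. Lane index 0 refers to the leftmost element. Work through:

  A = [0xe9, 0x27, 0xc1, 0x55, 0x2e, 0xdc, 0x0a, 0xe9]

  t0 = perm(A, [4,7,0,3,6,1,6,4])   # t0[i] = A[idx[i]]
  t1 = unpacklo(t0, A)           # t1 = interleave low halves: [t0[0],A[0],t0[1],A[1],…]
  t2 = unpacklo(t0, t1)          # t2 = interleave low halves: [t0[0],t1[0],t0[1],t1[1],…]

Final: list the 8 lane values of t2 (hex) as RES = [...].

  t0: 2e e9 e9 55 0a 27 0a 2e
  t1: 2e e9 e9 27 e9 c1 55 55
  t2: 2e 2e e9 e9 e9 e9 55 27

RES = [ 0x2e  0x2e  0xe9  0xe9  0xe9  0xe9  0x55  0x27 ]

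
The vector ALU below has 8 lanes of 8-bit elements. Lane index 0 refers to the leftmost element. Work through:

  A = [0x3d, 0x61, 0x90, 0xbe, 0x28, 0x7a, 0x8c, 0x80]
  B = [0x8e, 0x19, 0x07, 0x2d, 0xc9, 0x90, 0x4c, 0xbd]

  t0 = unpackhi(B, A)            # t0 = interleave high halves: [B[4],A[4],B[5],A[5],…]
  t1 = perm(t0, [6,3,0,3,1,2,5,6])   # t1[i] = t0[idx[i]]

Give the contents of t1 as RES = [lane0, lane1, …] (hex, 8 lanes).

RES = [ 0xbd  0x7a  0xc9  0x7a  0x28  0x90  0x8c  0xbd ]

  t0: c9 28 90 7a 4c 8c bd 80
  t1: bd 7a c9 7a 28 90 8c bd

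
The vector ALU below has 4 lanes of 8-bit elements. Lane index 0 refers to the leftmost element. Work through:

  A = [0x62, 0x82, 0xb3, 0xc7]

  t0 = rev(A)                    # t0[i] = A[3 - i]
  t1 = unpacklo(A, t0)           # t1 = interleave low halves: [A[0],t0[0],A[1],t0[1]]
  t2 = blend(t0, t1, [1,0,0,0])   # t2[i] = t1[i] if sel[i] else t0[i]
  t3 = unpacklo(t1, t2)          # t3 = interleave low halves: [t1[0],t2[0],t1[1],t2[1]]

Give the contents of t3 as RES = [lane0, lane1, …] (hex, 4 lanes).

RES = [0x62, 0x62, 0xc7, 0xb3]

t0 = [0xc7, 0xb3, 0x82, 0x62]
t1 = [0x62, 0xc7, 0x82, 0xb3]
t2 = [0x62, 0xb3, 0x82, 0x62]
t3 = [0x62, 0x62, 0xc7, 0xb3]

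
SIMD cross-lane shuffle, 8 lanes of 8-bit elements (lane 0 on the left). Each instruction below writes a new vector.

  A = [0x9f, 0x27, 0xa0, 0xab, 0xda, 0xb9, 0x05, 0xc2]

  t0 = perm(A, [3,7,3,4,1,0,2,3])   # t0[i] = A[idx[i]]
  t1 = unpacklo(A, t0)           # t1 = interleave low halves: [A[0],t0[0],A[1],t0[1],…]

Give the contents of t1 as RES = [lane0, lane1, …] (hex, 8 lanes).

t0 = [0xab, 0xc2, 0xab, 0xda, 0x27, 0x9f, 0xa0, 0xab]
t1 = [0x9f, 0xab, 0x27, 0xc2, 0xa0, 0xab, 0xab, 0xda]

RES = [ 0x9f  0xab  0x27  0xc2  0xa0  0xab  0xab  0xda ]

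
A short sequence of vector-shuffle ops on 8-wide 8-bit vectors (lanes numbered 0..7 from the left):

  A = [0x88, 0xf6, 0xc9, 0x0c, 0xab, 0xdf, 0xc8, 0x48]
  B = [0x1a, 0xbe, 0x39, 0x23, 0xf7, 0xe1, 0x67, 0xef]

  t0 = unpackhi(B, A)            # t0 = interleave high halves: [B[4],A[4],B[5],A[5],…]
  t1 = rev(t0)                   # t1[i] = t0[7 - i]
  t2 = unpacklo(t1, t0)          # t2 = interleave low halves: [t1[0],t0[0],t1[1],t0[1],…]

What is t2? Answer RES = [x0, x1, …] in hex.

RES = [ 0x48  0xf7  0xef  0xab  0xc8  0xe1  0x67  0xdf ]

→ t0 |f7|ab|e1|df|67|c8|ef|48|
→ t1 |48|ef|c8|67|df|e1|ab|f7|
→ t2 |48|f7|ef|ab|c8|e1|67|df|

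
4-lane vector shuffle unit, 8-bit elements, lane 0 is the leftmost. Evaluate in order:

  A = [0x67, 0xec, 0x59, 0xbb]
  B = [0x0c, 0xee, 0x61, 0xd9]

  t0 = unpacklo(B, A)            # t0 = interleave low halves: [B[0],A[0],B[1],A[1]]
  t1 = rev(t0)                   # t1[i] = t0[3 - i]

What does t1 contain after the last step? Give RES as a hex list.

  t0: 0c 67 ee ec
  t1: ec ee 67 0c

RES = [ 0xec  0xee  0x67  0x0c ]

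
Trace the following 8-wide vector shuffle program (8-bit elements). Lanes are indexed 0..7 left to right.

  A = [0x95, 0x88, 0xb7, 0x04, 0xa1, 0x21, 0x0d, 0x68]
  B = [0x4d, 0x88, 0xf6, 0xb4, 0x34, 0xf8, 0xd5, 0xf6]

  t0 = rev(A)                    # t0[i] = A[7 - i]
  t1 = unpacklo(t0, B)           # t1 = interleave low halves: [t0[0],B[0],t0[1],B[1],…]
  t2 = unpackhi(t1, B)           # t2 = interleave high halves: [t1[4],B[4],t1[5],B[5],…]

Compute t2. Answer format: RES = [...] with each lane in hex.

t0 = [0x68, 0x0d, 0x21, 0xa1, 0x04, 0xb7, 0x88, 0x95]
t1 = [0x68, 0x4d, 0x0d, 0x88, 0x21, 0xf6, 0xa1, 0xb4]
t2 = [0x21, 0x34, 0xf6, 0xf8, 0xa1, 0xd5, 0xb4, 0xf6]

RES = [0x21, 0x34, 0xf6, 0xf8, 0xa1, 0xd5, 0xb4, 0xf6]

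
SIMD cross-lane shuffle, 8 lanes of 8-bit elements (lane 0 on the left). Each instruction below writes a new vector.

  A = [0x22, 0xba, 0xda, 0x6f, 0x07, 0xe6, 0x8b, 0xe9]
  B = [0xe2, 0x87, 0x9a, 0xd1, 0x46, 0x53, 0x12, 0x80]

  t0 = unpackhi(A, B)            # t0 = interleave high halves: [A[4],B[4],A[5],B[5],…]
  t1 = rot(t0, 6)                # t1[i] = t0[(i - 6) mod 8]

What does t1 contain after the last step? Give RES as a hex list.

→ t0 |07|46|e6|53|8b|12|e9|80|
→ t1 |e6|53|8b|12|e9|80|07|46|

RES = [0xe6, 0x53, 0x8b, 0x12, 0xe9, 0x80, 0x07, 0x46]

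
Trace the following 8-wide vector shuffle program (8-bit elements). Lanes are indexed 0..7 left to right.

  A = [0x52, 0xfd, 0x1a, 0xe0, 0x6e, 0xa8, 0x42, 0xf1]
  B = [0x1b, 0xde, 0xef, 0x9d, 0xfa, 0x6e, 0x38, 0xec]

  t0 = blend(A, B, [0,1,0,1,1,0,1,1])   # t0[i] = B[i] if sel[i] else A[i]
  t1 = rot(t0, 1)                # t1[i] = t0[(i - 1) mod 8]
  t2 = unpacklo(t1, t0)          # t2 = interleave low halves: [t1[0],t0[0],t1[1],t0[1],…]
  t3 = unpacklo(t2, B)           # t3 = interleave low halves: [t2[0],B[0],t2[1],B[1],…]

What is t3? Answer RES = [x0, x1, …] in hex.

→ t0 |52|de|1a|9d|fa|a8|38|ec|
→ t1 |ec|52|de|1a|9d|fa|a8|38|
→ t2 |ec|52|52|de|de|1a|1a|9d|
→ t3 |ec|1b|52|de|52|ef|de|9d|

RES = [0xec, 0x1b, 0x52, 0xde, 0x52, 0xef, 0xde, 0x9d]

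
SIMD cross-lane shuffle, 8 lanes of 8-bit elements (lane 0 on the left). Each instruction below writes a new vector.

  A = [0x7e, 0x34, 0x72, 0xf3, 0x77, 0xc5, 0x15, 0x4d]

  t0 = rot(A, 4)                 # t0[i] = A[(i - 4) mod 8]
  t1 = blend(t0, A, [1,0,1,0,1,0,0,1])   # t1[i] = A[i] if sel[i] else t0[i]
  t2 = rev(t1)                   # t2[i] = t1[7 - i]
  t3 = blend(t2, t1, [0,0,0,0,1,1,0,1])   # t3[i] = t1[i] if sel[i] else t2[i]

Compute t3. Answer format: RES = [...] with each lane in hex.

RES = [0x4d, 0x72, 0x34, 0x77, 0x77, 0x34, 0xc5, 0x4d]

t0 = [0x77, 0xc5, 0x15, 0x4d, 0x7e, 0x34, 0x72, 0xf3]
t1 = [0x7e, 0xc5, 0x72, 0x4d, 0x77, 0x34, 0x72, 0x4d]
t2 = [0x4d, 0x72, 0x34, 0x77, 0x4d, 0x72, 0xc5, 0x7e]
t3 = [0x4d, 0x72, 0x34, 0x77, 0x77, 0x34, 0xc5, 0x4d]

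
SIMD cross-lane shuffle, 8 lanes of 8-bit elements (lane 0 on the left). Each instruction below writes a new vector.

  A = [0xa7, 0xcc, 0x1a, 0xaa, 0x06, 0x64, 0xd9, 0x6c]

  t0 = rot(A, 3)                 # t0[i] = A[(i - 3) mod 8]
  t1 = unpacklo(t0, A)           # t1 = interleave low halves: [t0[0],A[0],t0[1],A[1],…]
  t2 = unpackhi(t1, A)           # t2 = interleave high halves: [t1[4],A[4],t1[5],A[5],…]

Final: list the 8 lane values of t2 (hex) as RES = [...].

RES = [ 0x6c  0x06  0x1a  0x64  0xa7  0xd9  0xaa  0x6c ]

  t0: 64 d9 6c a7 cc 1a aa 06
  t1: 64 a7 d9 cc 6c 1a a7 aa
  t2: 6c 06 1a 64 a7 d9 aa 6c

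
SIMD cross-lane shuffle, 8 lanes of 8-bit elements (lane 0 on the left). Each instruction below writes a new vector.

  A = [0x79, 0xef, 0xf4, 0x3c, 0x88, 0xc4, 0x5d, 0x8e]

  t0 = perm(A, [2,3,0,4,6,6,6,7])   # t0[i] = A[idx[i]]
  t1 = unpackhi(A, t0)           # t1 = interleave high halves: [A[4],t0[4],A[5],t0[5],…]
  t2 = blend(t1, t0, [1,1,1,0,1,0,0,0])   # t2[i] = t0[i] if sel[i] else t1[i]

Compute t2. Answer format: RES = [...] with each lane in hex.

RES = [0xf4, 0x3c, 0x79, 0x5d, 0x5d, 0x5d, 0x8e, 0x8e]

→ t0 |f4|3c|79|88|5d|5d|5d|8e|
→ t1 |88|5d|c4|5d|5d|5d|8e|8e|
→ t2 |f4|3c|79|5d|5d|5d|8e|8e|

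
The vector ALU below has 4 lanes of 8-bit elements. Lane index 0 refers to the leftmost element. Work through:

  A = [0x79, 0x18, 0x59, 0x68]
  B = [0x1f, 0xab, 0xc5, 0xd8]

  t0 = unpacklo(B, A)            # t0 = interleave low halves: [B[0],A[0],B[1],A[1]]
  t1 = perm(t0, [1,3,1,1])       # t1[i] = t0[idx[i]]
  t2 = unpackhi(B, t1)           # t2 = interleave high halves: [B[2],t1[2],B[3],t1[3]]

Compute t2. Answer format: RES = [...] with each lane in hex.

t0 = [0x1f, 0x79, 0xab, 0x18]
t1 = [0x79, 0x18, 0x79, 0x79]
t2 = [0xc5, 0x79, 0xd8, 0x79]

RES = [ 0xc5  0x79  0xd8  0x79 ]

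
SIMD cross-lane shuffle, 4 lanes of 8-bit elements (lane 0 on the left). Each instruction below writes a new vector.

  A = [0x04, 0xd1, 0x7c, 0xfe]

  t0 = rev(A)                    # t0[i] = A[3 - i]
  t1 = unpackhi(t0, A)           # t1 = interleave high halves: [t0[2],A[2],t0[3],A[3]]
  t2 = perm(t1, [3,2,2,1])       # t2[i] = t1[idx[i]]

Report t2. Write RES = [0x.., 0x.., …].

  t0: fe 7c d1 04
  t1: d1 7c 04 fe
  t2: fe 04 04 7c

RES = [0xfe, 0x04, 0x04, 0x7c]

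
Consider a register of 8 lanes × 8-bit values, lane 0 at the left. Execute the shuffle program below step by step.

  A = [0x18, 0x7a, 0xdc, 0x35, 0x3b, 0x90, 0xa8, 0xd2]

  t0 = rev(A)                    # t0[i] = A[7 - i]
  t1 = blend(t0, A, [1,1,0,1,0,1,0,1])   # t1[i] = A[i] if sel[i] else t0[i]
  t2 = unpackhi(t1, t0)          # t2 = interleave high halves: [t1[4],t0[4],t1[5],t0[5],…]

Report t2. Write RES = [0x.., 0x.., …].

RES = [ 0x35  0x35  0x90  0xdc  0x7a  0x7a  0xd2  0x18 ]

→ t0 |d2|a8|90|3b|35|dc|7a|18|
→ t1 |18|7a|90|35|35|90|7a|d2|
→ t2 |35|35|90|dc|7a|7a|d2|18|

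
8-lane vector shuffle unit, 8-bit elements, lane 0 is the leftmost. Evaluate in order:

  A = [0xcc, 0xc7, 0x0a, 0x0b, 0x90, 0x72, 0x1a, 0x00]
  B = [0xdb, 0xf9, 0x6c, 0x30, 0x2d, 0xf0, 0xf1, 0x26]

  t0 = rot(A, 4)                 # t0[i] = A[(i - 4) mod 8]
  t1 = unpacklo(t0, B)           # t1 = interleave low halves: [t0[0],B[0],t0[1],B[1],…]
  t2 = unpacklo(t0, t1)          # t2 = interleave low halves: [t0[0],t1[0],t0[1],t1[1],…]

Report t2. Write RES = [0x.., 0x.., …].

RES = [ 0x90  0x90  0x72  0xdb  0x1a  0x72  0x00  0xf9 ]

→ t0 |90|72|1a|00|cc|c7|0a|0b|
→ t1 |90|db|72|f9|1a|6c|00|30|
→ t2 |90|90|72|db|1a|72|00|f9|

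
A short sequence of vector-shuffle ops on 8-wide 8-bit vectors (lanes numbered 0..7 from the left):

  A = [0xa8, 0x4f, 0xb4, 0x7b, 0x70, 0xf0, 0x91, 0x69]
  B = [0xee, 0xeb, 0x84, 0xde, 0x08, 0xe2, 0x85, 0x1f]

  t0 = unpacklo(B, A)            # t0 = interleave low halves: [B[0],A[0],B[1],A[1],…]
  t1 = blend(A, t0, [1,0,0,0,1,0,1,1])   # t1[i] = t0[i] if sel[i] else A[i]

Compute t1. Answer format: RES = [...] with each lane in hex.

  t0: ee a8 eb 4f 84 b4 de 7b
  t1: ee 4f b4 7b 84 f0 de 7b

RES = [ 0xee  0x4f  0xb4  0x7b  0x84  0xf0  0xde  0x7b ]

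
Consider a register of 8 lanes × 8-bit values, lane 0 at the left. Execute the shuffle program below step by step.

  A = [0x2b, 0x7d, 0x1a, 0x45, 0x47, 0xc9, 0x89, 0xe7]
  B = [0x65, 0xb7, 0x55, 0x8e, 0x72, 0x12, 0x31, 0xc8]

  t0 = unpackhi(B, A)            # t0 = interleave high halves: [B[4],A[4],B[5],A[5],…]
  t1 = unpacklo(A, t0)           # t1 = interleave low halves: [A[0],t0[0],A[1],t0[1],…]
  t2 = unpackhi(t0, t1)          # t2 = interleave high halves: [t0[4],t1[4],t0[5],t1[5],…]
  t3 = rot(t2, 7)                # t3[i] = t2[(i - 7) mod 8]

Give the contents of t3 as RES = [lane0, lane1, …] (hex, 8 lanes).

→ t0 |72|47|12|c9|31|89|c8|e7|
→ t1 |2b|72|7d|47|1a|12|45|c9|
→ t2 |31|1a|89|12|c8|45|e7|c9|
→ t3 |1a|89|12|c8|45|e7|c9|31|

RES = [ 0x1a  0x89  0x12  0xc8  0x45  0xe7  0xc9  0x31 ]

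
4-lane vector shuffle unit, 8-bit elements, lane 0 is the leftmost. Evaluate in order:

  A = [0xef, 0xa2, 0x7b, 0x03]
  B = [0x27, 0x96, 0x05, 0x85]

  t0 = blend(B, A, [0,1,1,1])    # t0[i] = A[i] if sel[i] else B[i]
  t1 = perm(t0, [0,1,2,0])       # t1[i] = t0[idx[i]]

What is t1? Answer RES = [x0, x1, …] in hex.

RES = [ 0x27  0xa2  0x7b  0x27 ]

  t0: 27 a2 7b 03
  t1: 27 a2 7b 27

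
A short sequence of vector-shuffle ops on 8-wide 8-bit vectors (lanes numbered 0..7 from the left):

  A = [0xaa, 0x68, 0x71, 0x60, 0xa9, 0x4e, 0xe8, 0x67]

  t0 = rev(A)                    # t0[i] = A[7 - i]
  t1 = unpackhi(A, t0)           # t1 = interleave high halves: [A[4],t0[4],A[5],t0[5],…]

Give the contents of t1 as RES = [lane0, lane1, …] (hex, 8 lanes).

t0 = [0x67, 0xe8, 0x4e, 0xa9, 0x60, 0x71, 0x68, 0xaa]
t1 = [0xa9, 0x60, 0x4e, 0x71, 0xe8, 0x68, 0x67, 0xaa]

RES = [0xa9, 0x60, 0x4e, 0x71, 0xe8, 0x68, 0x67, 0xaa]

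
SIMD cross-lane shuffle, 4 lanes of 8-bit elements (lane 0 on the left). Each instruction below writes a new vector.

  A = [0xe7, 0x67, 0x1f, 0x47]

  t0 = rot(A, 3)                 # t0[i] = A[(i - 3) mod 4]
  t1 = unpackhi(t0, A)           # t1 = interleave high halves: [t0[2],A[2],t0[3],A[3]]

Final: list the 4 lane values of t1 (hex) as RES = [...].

→ t0 |67|1f|47|e7|
→ t1 |47|1f|e7|47|

RES = [ 0x47  0x1f  0xe7  0x47 ]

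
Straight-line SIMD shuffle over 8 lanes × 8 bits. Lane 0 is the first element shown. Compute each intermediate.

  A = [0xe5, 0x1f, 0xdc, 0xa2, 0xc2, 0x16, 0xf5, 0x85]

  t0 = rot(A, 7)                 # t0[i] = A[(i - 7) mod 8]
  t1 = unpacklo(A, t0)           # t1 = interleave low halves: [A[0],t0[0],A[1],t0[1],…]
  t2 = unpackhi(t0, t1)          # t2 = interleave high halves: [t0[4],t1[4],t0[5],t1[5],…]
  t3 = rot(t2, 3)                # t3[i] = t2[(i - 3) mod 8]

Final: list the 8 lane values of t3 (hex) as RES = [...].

RES = [ 0xa2  0xe5  0xc2  0x16  0xdc  0xf5  0xa2  0x85 ]

→ t0 |1f|dc|a2|c2|16|f5|85|e5|
→ t1 |e5|1f|1f|dc|dc|a2|a2|c2|
→ t2 |16|dc|f5|a2|85|a2|e5|c2|
→ t3 |a2|e5|c2|16|dc|f5|a2|85|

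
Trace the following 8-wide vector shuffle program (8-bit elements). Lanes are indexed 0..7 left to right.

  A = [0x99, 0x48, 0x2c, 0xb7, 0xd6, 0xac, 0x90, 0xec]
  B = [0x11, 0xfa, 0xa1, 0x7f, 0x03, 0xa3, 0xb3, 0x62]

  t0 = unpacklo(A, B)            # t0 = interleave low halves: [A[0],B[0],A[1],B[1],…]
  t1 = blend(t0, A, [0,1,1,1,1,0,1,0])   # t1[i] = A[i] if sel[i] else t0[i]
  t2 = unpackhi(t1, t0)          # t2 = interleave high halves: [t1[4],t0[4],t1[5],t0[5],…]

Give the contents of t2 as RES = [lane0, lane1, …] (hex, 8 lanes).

RES = [0xd6, 0x2c, 0xa1, 0xa1, 0x90, 0xb7, 0x7f, 0x7f]

→ t0 |99|11|48|fa|2c|a1|b7|7f|
→ t1 |99|48|2c|b7|d6|a1|90|7f|
→ t2 |d6|2c|a1|a1|90|b7|7f|7f|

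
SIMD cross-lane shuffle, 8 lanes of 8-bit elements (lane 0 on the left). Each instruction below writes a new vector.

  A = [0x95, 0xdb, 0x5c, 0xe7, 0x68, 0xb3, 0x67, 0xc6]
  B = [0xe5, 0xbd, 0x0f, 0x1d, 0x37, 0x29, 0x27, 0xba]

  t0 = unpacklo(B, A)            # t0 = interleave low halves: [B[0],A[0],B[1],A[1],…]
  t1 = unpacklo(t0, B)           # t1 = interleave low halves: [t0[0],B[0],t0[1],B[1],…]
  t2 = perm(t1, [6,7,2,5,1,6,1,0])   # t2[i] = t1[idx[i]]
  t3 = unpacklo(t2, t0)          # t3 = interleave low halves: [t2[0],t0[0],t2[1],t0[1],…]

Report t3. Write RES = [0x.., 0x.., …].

t0 = [0xe5, 0x95, 0xbd, 0xdb, 0x0f, 0x5c, 0x1d, 0xe7]
t1 = [0xe5, 0xe5, 0x95, 0xbd, 0xbd, 0x0f, 0xdb, 0x1d]
t2 = [0xdb, 0x1d, 0x95, 0x0f, 0xe5, 0xdb, 0xe5, 0xe5]
t3 = [0xdb, 0xe5, 0x1d, 0x95, 0x95, 0xbd, 0x0f, 0xdb]

RES = [ 0xdb  0xe5  0x1d  0x95  0x95  0xbd  0x0f  0xdb ]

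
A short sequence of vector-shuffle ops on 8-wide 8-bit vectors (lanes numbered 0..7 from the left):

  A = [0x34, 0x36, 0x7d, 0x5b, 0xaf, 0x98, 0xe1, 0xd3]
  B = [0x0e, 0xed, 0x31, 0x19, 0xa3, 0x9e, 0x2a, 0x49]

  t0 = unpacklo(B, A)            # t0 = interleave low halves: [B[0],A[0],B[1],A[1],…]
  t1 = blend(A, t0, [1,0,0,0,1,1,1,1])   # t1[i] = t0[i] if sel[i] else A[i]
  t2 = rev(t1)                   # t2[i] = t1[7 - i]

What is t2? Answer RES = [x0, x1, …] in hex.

→ t0 |0e|34|ed|36|31|7d|19|5b|
→ t1 |0e|36|7d|5b|31|7d|19|5b|
→ t2 |5b|19|7d|31|5b|7d|36|0e|

RES = [ 0x5b  0x19  0x7d  0x31  0x5b  0x7d  0x36  0x0e ]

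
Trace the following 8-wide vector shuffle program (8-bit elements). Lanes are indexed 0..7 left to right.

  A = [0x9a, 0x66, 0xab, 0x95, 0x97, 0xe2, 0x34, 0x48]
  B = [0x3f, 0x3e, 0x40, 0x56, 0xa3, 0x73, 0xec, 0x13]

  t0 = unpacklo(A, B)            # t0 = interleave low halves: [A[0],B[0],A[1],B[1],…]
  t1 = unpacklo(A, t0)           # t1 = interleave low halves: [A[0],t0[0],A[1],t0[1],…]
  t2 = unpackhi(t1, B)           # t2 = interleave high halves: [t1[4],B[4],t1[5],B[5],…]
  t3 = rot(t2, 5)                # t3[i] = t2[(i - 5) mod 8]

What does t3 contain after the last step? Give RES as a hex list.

  t0: 9a 3f 66 3e ab 40 95 56
  t1: 9a 9a 66 3f ab 66 95 3e
  t2: ab a3 66 73 95 ec 3e 13
  t3: 73 95 ec 3e 13 ab a3 66

RES = [ 0x73  0x95  0xec  0x3e  0x13  0xab  0xa3  0x66 ]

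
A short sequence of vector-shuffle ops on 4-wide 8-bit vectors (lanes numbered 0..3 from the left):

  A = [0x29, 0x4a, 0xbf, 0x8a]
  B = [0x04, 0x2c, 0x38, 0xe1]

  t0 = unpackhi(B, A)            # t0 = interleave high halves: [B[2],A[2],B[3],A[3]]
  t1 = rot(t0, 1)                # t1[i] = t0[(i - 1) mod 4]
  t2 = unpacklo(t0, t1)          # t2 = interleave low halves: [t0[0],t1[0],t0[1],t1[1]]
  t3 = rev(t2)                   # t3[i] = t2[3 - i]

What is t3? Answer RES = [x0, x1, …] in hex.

RES = [ 0x38  0xbf  0x8a  0x38 ]

t0 = [0x38, 0xbf, 0xe1, 0x8a]
t1 = [0x8a, 0x38, 0xbf, 0xe1]
t2 = [0x38, 0x8a, 0xbf, 0x38]
t3 = [0x38, 0xbf, 0x8a, 0x38]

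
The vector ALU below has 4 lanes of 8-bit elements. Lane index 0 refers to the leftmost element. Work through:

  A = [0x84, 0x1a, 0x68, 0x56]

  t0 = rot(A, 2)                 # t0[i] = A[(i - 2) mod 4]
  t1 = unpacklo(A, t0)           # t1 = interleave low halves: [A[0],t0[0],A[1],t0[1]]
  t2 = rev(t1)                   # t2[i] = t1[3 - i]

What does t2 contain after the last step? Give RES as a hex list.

→ t0 |68|56|84|1a|
→ t1 |84|68|1a|56|
→ t2 |56|1a|68|84|

RES = [0x56, 0x1a, 0x68, 0x84]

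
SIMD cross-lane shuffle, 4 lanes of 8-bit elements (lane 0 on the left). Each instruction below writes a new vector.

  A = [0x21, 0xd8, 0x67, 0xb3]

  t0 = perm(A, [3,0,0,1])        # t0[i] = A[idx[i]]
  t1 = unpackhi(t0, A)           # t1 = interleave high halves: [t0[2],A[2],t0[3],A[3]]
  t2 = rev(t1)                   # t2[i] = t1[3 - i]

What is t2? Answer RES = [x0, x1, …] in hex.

RES = [0xb3, 0xd8, 0x67, 0x21]

  t0: b3 21 21 d8
  t1: 21 67 d8 b3
  t2: b3 d8 67 21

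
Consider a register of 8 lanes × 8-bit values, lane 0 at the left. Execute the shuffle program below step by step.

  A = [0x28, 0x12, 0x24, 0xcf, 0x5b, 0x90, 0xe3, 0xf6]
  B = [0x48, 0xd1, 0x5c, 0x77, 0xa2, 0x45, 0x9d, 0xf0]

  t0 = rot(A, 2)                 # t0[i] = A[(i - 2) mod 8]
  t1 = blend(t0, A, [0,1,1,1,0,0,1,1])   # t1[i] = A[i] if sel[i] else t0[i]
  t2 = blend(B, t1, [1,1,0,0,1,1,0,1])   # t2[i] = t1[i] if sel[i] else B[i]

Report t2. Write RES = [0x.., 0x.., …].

  t0: e3 f6 28 12 24 cf 5b 90
  t1: e3 12 24 cf 24 cf e3 f6
  t2: e3 12 5c 77 24 cf 9d f6

RES = [ 0xe3  0x12  0x5c  0x77  0x24  0xcf  0x9d  0xf6 ]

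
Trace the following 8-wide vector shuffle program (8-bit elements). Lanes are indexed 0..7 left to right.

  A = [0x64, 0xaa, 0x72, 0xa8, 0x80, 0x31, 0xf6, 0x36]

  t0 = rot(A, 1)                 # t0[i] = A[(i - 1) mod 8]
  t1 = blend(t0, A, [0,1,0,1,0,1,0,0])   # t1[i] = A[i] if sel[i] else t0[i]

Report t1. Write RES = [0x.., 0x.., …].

→ t0 |36|64|aa|72|a8|80|31|f6|
→ t1 |36|aa|aa|a8|a8|31|31|f6|

RES = [ 0x36  0xaa  0xaa  0xa8  0xa8  0x31  0x31  0xf6 ]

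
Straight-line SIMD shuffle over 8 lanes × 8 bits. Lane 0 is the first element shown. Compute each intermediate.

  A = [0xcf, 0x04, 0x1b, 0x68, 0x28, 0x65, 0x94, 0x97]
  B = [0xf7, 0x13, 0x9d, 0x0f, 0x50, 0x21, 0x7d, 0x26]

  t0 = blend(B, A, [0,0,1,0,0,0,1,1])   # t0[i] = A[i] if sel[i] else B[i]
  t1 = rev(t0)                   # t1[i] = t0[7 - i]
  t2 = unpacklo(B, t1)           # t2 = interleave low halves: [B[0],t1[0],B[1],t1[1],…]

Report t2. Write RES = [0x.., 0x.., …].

RES = [ 0xf7  0x97  0x13  0x94  0x9d  0x21  0x0f  0x50 ]

  t0: f7 13 1b 0f 50 21 94 97
  t1: 97 94 21 50 0f 1b 13 f7
  t2: f7 97 13 94 9d 21 0f 50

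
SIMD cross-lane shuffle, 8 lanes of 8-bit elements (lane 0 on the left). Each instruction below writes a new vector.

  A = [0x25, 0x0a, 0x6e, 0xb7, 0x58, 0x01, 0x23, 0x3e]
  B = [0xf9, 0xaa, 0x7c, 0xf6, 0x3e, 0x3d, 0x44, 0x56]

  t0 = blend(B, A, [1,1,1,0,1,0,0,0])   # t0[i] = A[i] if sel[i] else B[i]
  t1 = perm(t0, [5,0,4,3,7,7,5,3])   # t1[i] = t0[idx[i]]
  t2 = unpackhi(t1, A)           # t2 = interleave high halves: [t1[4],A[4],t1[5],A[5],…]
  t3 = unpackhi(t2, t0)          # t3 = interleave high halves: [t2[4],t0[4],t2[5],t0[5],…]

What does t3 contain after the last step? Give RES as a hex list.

RES = [ 0x3d  0x58  0x23  0x3d  0xf6  0x44  0x3e  0x56 ]

→ t0 |25|0a|6e|f6|58|3d|44|56|
→ t1 |3d|25|58|f6|56|56|3d|f6|
→ t2 |56|58|56|01|3d|23|f6|3e|
→ t3 |3d|58|23|3d|f6|44|3e|56|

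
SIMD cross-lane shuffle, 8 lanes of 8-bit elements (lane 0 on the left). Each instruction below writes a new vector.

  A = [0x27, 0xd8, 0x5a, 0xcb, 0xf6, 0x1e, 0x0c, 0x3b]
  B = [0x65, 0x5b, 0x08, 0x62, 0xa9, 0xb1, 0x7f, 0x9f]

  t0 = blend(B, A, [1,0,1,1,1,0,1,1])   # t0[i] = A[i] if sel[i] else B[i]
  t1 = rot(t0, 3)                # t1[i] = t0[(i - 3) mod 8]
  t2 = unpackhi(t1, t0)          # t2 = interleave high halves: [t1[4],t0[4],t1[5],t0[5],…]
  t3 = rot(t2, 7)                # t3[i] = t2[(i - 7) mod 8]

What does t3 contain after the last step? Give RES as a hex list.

  t0: 27 5b 5a cb f6 b1 0c 3b
  t1: b1 0c 3b 27 5b 5a cb f6
  t2: 5b f6 5a b1 cb 0c f6 3b
  t3: f6 5a b1 cb 0c f6 3b 5b

RES = [0xf6, 0x5a, 0xb1, 0xcb, 0x0c, 0xf6, 0x3b, 0x5b]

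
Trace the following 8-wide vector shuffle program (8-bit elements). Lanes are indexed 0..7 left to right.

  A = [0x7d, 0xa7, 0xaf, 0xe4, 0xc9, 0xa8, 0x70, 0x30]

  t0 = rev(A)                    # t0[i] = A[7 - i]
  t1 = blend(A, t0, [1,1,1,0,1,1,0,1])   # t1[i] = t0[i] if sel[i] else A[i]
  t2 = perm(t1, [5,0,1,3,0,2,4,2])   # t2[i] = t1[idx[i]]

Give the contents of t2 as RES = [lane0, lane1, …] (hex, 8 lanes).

→ t0 |30|70|a8|c9|e4|af|a7|7d|
→ t1 |30|70|a8|e4|e4|af|70|7d|
→ t2 |af|30|70|e4|30|a8|e4|a8|

RES = [0xaf, 0x30, 0x70, 0xe4, 0x30, 0xa8, 0xe4, 0xa8]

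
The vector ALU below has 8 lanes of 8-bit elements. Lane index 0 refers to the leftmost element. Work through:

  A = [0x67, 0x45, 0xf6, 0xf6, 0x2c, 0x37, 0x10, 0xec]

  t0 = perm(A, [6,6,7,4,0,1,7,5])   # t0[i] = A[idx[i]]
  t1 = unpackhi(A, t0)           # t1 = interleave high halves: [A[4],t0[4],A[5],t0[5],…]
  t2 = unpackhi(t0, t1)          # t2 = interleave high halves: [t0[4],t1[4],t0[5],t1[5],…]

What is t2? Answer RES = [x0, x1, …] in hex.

RES = [0x67, 0x10, 0x45, 0xec, 0xec, 0xec, 0x37, 0x37]

  t0: 10 10 ec 2c 67 45 ec 37
  t1: 2c 67 37 45 10 ec ec 37
  t2: 67 10 45 ec ec ec 37 37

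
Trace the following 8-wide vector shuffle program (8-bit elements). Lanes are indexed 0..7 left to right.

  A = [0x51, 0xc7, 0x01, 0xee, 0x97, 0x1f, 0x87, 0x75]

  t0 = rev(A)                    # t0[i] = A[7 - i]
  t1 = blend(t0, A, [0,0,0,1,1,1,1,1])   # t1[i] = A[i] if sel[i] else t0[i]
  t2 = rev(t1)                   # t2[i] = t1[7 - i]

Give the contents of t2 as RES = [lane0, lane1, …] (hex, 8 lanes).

RES = [0x75, 0x87, 0x1f, 0x97, 0xee, 0x1f, 0x87, 0x75]

  t0: 75 87 1f 97 ee 01 c7 51
  t1: 75 87 1f ee 97 1f 87 75
  t2: 75 87 1f 97 ee 1f 87 75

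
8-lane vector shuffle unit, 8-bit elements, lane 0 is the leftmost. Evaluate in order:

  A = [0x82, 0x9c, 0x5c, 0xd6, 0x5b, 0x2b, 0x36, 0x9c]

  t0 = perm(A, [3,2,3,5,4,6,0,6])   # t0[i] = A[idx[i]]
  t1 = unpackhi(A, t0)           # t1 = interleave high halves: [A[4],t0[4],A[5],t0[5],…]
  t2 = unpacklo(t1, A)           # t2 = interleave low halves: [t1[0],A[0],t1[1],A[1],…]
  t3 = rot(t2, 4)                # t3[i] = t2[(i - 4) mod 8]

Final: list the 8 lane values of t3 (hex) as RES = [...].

RES = [ 0x2b  0x5c  0x36  0xd6  0x5b  0x82  0x5b  0x9c ]

  t0: d6 5c d6 2b 5b 36 82 36
  t1: 5b 5b 2b 36 36 82 9c 36
  t2: 5b 82 5b 9c 2b 5c 36 d6
  t3: 2b 5c 36 d6 5b 82 5b 9c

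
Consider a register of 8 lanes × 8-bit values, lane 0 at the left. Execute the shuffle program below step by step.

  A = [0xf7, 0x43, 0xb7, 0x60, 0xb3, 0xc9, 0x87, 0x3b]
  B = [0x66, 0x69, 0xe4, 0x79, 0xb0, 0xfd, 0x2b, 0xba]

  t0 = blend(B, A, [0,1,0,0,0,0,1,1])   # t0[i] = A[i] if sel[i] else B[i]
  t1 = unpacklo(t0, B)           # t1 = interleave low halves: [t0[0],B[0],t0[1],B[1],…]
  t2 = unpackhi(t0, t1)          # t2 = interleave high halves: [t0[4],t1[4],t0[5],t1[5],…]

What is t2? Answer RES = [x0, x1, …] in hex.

RES = [0xb0, 0xe4, 0xfd, 0xe4, 0x87, 0x79, 0x3b, 0x79]

→ t0 |66|43|e4|79|b0|fd|87|3b|
→ t1 |66|66|43|69|e4|e4|79|79|
→ t2 |b0|e4|fd|e4|87|79|3b|79|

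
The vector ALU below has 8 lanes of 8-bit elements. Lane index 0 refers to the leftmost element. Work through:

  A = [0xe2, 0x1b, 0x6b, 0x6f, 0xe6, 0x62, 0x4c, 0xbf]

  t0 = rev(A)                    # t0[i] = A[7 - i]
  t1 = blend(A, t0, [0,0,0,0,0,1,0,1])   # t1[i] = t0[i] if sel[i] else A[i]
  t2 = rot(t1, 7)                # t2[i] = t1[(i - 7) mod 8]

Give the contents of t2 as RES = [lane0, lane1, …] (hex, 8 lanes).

RES = [0x1b, 0x6b, 0x6f, 0xe6, 0x6b, 0x4c, 0xe2, 0xe2]

→ t0 |bf|4c|62|e6|6f|6b|1b|e2|
→ t1 |e2|1b|6b|6f|e6|6b|4c|e2|
→ t2 |1b|6b|6f|e6|6b|4c|e2|e2|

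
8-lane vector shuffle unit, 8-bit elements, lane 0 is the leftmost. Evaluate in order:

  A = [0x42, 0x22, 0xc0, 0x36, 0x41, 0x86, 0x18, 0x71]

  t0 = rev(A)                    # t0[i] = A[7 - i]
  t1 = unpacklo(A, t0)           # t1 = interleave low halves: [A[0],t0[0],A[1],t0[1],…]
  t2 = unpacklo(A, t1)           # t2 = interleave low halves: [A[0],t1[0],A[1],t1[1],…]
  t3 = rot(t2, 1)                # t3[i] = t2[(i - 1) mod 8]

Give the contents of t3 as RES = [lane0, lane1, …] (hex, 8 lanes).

t0 = [0x71, 0x18, 0x86, 0x41, 0x36, 0xc0, 0x22, 0x42]
t1 = [0x42, 0x71, 0x22, 0x18, 0xc0, 0x86, 0x36, 0x41]
t2 = [0x42, 0x42, 0x22, 0x71, 0xc0, 0x22, 0x36, 0x18]
t3 = [0x18, 0x42, 0x42, 0x22, 0x71, 0xc0, 0x22, 0x36]

RES = [0x18, 0x42, 0x42, 0x22, 0x71, 0xc0, 0x22, 0x36]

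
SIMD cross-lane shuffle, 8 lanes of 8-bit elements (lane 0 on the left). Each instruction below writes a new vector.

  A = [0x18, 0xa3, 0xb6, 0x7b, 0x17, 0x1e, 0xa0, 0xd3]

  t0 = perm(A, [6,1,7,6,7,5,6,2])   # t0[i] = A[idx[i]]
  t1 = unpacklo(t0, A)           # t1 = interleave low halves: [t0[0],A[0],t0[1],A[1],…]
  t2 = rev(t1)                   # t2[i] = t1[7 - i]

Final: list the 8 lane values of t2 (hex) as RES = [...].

RES = [0x7b, 0xa0, 0xb6, 0xd3, 0xa3, 0xa3, 0x18, 0xa0]

→ t0 |a0|a3|d3|a0|d3|1e|a0|b6|
→ t1 |a0|18|a3|a3|d3|b6|a0|7b|
→ t2 |7b|a0|b6|d3|a3|a3|18|a0|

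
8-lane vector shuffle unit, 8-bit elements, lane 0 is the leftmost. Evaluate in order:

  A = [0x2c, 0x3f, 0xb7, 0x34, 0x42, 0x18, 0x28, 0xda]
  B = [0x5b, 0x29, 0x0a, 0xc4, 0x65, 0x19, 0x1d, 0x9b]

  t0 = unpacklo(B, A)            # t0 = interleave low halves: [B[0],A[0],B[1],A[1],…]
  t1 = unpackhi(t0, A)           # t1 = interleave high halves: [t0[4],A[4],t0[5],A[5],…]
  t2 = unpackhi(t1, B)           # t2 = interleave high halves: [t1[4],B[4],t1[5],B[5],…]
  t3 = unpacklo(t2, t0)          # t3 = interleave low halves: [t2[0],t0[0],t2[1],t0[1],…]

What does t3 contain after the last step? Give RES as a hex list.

RES = [0xc4, 0x5b, 0x65, 0x2c, 0x28, 0x29, 0x19, 0x3f]

  t0: 5b 2c 29 3f 0a b7 c4 34
  t1: 0a 42 b7 18 c4 28 34 da
  t2: c4 65 28 19 34 1d da 9b
  t3: c4 5b 65 2c 28 29 19 3f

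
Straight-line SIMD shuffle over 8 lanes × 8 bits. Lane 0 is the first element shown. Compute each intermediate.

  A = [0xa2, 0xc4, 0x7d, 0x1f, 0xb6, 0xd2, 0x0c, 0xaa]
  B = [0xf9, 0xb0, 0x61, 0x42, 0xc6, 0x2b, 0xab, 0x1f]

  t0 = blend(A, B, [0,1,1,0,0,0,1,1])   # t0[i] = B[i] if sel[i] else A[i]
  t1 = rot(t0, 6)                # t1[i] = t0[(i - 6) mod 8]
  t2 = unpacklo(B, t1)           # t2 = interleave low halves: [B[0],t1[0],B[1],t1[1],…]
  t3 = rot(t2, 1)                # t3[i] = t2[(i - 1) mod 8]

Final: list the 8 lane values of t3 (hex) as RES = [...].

t0 = [0xa2, 0xb0, 0x61, 0x1f, 0xb6, 0xd2, 0xab, 0x1f]
t1 = [0x61, 0x1f, 0xb6, 0xd2, 0xab, 0x1f, 0xa2, 0xb0]
t2 = [0xf9, 0x61, 0xb0, 0x1f, 0x61, 0xb6, 0x42, 0xd2]
t3 = [0xd2, 0xf9, 0x61, 0xb0, 0x1f, 0x61, 0xb6, 0x42]

RES = [ 0xd2  0xf9  0x61  0xb0  0x1f  0x61  0xb6  0x42 ]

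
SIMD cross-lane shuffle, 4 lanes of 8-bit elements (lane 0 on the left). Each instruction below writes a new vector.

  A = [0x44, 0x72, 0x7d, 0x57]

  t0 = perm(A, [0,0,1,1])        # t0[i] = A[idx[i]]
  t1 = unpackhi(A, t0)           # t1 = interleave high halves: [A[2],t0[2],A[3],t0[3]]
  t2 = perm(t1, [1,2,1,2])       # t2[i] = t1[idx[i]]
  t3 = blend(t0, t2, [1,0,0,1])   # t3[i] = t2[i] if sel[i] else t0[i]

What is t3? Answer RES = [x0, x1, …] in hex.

RES = [0x72, 0x44, 0x72, 0x57]

  t0: 44 44 72 72
  t1: 7d 72 57 72
  t2: 72 57 72 57
  t3: 72 44 72 57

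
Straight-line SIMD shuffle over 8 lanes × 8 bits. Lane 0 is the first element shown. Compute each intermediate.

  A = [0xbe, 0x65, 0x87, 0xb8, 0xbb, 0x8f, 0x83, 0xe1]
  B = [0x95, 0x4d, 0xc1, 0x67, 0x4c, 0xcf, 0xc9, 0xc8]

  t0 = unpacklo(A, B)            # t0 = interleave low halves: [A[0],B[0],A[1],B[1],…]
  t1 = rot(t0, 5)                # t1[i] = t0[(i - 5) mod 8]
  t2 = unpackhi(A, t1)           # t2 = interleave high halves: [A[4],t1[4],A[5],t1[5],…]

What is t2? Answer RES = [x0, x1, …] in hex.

RES = [0xbb, 0x67, 0x8f, 0xbe, 0x83, 0x95, 0xe1, 0x65]

→ t0 |be|95|65|4d|87|c1|b8|67|
→ t1 |4d|87|c1|b8|67|be|95|65|
→ t2 |bb|67|8f|be|83|95|e1|65|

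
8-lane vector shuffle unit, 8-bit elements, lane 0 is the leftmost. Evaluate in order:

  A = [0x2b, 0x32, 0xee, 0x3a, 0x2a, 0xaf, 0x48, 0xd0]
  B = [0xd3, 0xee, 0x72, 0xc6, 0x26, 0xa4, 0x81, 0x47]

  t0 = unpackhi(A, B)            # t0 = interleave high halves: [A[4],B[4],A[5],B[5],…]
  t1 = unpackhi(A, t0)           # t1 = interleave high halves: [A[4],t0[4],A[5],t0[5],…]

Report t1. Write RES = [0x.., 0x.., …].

RES = [0x2a, 0x48, 0xaf, 0x81, 0x48, 0xd0, 0xd0, 0x47]

→ t0 |2a|26|af|a4|48|81|d0|47|
→ t1 |2a|48|af|81|48|d0|d0|47|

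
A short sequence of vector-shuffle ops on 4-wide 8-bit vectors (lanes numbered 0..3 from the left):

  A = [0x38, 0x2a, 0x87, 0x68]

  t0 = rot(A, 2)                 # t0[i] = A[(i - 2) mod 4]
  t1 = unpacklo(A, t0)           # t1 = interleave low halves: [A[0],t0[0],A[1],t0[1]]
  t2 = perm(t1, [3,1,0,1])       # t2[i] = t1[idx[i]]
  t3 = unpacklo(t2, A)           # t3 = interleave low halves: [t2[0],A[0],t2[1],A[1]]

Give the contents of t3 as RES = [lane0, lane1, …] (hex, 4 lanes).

t0 = [0x87, 0x68, 0x38, 0x2a]
t1 = [0x38, 0x87, 0x2a, 0x68]
t2 = [0x68, 0x87, 0x38, 0x87]
t3 = [0x68, 0x38, 0x87, 0x2a]

RES = [ 0x68  0x38  0x87  0x2a ]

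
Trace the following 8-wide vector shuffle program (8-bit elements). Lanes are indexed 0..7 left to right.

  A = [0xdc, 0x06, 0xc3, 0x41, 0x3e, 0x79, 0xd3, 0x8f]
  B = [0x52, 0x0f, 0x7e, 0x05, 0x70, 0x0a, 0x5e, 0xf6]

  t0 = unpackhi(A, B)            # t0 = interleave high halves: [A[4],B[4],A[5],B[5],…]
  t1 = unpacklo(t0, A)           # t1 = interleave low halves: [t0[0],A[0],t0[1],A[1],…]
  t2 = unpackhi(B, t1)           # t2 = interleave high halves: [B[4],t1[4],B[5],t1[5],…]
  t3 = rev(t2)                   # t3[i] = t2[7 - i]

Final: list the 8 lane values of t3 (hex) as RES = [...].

RES = [ 0x41  0xf6  0x0a  0x5e  0xc3  0x0a  0x79  0x70 ]

→ t0 |3e|70|79|0a|d3|5e|8f|f6|
→ t1 |3e|dc|70|06|79|c3|0a|41|
→ t2 |70|79|0a|c3|5e|0a|f6|41|
→ t3 |41|f6|0a|5e|c3|0a|79|70|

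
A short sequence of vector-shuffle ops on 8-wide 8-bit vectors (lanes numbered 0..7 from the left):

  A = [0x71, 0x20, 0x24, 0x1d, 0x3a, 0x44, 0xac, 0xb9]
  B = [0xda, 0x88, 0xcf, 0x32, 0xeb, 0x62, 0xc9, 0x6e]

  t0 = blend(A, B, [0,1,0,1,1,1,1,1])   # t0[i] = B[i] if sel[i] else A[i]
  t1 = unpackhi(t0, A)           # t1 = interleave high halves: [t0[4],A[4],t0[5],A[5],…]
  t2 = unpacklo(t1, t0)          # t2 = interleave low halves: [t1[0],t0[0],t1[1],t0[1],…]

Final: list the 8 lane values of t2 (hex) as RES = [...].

RES = [ 0xeb  0x71  0x3a  0x88  0x62  0x24  0x44  0x32 ]

  t0: 71 88 24 32 eb 62 c9 6e
  t1: eb 3a 62 44 c9 ac 6e b9
  t2: eb 71 3a 88 62 24 44 32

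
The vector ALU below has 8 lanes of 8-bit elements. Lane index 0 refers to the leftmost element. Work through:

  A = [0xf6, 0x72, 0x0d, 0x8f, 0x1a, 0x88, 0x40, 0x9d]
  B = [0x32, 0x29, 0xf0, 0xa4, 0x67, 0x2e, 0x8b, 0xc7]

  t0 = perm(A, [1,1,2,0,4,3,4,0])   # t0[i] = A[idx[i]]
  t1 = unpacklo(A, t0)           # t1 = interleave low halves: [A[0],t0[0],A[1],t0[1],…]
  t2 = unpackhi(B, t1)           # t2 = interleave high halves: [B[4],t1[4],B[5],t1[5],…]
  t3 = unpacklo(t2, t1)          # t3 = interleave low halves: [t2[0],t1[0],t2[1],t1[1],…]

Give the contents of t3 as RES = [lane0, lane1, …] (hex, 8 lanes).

RES = [ 0x67  0xf6  0x0d  0x72  0x2e  0x72  0x0d  0x72 ]

→ t0 |72|72|0d|f6|1a|8f|1a|f6|
→ t1 |f6|72|72|72|0d|0d|8f|f6|
→ t2 |67|0d|2e|0d|8b|8f|c7|f6|
→ t3 |67|f6|0d|72|2e|72|0d|72|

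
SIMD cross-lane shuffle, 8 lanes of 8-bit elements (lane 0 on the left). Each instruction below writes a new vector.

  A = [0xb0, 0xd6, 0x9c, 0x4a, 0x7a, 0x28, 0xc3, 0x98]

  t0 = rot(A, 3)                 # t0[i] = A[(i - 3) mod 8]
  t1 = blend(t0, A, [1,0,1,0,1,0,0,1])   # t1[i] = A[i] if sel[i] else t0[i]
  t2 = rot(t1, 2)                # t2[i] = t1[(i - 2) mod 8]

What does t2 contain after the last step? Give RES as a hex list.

RES = [ 0x4a  0x98  0xb0  0xc3  0x9c  0xb0  0x7a  0x9c ]

t0 = [0x28, 0xc3, 0x98, 0xb0, 0xd6, 0x9c, 0x4a, 0x7a]
t1 = [0xb0, 0xc3, 0x9c, 0xb0, 0x7a, 0x9c, 0x4a, 0x98]
t2 = [0x4a, 0x98, 0xb0, 0xc3, 0x9c, 0xb0, 0x7a, 0x9c]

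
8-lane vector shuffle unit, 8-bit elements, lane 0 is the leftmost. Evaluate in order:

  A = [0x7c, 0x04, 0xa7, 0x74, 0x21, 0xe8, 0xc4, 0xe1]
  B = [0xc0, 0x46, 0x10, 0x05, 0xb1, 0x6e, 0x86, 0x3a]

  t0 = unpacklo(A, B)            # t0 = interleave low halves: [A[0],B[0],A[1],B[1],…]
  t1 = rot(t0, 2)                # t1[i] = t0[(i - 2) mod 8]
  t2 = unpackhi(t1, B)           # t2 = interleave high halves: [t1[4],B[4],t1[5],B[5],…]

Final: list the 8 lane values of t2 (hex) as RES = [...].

  t0: 7c c0 04 46 a7 10 74 05
  t1: 74 05 7c c0 04 46 a7 10
  t2: 04 b1 46 6e a7 86 10 3a

RES = [0x04, 0xb1, 0x46, 0x6e, 0xa7, 0x86, 0x10, 0x3a]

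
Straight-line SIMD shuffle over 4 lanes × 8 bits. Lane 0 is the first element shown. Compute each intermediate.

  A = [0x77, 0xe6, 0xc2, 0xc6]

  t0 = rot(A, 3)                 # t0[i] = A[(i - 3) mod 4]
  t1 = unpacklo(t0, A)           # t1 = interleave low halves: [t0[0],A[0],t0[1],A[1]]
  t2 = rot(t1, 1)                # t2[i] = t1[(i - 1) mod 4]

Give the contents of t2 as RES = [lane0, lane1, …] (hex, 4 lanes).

RES = [ 0xe6  0xe6  0x77  0xc2 ]

→ t0 |e6|c2|c6|77|
→ t1 |e6|77|c2|e6|
→ t2 |e6|e6|77|c2|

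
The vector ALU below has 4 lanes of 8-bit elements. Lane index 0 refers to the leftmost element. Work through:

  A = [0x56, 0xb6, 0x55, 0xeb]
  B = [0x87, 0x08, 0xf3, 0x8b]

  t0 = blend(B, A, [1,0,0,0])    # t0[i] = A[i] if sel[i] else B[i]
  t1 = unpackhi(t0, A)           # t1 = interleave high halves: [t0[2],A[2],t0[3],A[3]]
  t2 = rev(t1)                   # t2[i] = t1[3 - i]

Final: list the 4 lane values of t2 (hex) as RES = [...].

RES = [0xeb, 0x8b, 0x55, 0xf3]

t0 = [0x56, 0x08, 0xf3, 0x8b]
t1 = [0xf3, 0x55, 0x8b, 0xeb]
t2 = [0xeb, 0x8b, 0x55, 0xf3]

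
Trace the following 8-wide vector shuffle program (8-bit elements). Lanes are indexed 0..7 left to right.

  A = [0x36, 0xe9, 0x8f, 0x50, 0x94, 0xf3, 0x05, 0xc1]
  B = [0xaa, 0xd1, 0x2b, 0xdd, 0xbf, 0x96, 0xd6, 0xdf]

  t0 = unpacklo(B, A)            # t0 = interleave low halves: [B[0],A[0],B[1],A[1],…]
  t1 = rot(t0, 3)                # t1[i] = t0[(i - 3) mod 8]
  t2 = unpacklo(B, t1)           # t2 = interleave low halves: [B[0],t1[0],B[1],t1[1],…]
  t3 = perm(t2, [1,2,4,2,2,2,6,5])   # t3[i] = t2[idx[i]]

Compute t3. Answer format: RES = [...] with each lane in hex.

t0 = [0xaa, 0x36, 0xd1, 0xe9, 0x2b, 0x8f, 0xdd, 0x50]
t1 = [0x8f, 0xdd, 0x50, 0xaa, 0x36, 0xd1, 0xe9, 0x2b]
t2 = [0xaa, 0x8f, 0xd1, 0xdd, 0x2b, 0x50, 0xdd, 0xaa]
t3 = [0x8f, 0xd1, 0x2b, 0xd1, 0xd1, 0xd1, 0xdd, 0x50]

RES = [0x8f, 0xd1, 0x2b, 0xd1, 0xd1, 0xd1, 0xdd, 0x50]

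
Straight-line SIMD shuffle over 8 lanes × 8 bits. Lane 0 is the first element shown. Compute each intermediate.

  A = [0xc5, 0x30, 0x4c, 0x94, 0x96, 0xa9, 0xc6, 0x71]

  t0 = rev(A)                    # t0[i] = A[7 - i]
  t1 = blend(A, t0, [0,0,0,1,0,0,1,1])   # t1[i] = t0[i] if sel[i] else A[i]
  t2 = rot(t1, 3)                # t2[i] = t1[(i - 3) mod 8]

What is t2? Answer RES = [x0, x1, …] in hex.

RES = [0xa9, 0x30, 0xc5, 0xc5, 0x30, 0x4c, 0x96, 0x96]

  t0: 71 c6 a9 96 94 4c 30 c5
  t1: c5 30 4c 96 96 a9 30 c5
  t2: a9 30 c5 c5 30 4c 96 96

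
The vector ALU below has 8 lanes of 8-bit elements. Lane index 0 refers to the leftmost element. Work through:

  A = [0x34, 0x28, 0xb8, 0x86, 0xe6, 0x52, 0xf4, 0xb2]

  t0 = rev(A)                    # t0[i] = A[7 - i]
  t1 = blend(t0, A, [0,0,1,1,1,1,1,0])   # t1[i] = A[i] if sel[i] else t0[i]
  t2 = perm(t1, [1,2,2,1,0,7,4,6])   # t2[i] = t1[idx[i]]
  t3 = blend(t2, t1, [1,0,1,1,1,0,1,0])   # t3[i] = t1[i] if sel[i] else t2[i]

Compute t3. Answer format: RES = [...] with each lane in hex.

t0 = [0xb2, 0xf4, 0x52, 0xe6, 0x86, 0xb8, 0x28, 0x34]
t1 = [0xb2, 0xf4, 0xb8, 0x86, 0xe6, 0x52, 0xf4, 0x34]
t2 = [0xf4, 0xb8, 0xb8, 0xf4, 0xb2, 0x34, 0xe6, 0xf4]
t3 = [0xb2, 0xb8, 0xb8, 0x86, 0xe6, 0x34, 0xf4, 0xf4]

RES = [ 0xb2  0xb8  0xb8  0x86  0xe6  0x34  0xf4  0xf4 ]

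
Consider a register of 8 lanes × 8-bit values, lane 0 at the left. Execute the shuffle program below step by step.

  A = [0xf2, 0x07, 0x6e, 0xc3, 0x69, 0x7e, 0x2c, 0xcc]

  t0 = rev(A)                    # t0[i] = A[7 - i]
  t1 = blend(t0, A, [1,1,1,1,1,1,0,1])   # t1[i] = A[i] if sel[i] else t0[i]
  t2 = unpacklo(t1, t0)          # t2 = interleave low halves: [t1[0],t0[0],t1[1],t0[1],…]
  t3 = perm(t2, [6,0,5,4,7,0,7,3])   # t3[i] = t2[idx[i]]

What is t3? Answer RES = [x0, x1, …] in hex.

→ t0 |cc|2c|7e|69|c3|6e|07|f2|
→ t1 |f2|07|6e|c3|69|7e|07|cc|
→ t2 |f2|cc|07|2c|6e|7e|c3|69|
→ t3 |c3|f2|7e|6e|69|f2|69|2c|

RES = [ 0xc3  0xf2  0x7e  0x6e  0x69  0xf2  0x69  0x2c ]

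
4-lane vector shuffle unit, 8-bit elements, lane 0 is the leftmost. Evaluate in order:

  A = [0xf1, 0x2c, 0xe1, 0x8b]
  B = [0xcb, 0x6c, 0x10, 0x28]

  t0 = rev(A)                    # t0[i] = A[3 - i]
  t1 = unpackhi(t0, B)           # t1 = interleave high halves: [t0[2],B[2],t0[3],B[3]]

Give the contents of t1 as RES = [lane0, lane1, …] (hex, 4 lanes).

t0 = [0x8b, 0xe1, 0x2c, 0xf1]
t1 = [0x2c, 0x10, 0xf1, 0x28]

RES = [ 0x2c  0x10  0xf1  0x28 ]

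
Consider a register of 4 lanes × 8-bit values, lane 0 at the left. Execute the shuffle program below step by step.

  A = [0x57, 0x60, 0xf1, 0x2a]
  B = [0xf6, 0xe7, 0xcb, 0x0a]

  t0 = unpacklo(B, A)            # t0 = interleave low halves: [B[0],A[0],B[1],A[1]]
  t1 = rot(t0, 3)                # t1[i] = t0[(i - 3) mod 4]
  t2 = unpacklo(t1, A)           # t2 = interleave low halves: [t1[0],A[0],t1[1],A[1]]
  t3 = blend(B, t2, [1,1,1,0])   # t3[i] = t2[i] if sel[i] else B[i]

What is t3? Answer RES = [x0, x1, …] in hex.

RES = [ 0x57  0x57  0xe7  0x0a ]

→ t0 |f6|57|e7|60|
→ t1 |57|e7|60|f6|
→ t2 |57|57|e7|60|
→ t3 |57|57|e7|0a|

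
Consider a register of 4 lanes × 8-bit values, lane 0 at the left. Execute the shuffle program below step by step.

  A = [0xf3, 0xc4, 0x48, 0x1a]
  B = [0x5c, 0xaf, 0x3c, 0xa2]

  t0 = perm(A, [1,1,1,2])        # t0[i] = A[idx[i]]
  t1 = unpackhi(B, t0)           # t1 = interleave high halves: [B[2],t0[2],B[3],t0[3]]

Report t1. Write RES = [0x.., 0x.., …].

RES = [0x3c, 0xc4, 0xa2, 0x48]

  t0: c4 c4 c4 48
  t1: 3c c4 a2 48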